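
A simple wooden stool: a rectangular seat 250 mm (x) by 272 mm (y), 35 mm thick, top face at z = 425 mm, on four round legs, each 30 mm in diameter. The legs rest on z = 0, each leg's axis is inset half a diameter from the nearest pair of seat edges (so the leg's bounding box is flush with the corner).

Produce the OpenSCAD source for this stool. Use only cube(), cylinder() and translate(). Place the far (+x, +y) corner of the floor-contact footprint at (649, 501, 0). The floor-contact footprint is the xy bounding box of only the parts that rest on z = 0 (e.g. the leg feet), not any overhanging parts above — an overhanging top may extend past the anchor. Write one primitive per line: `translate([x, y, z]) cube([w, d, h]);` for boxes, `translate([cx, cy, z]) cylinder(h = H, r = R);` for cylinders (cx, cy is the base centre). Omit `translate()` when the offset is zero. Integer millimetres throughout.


translate([399, 229, 390]) cube([250, 272, 35]);
translate([414, 244, 0]) cylinder(h = 390, r = 15);
translate([634, 244, 0]) cylinder(h = 390, r = 15);
translate([414, 486, 0]) cylinder(h = 390, r = 15);
translate([634, 486, 0]) cylinder(h = 390, r = 15);


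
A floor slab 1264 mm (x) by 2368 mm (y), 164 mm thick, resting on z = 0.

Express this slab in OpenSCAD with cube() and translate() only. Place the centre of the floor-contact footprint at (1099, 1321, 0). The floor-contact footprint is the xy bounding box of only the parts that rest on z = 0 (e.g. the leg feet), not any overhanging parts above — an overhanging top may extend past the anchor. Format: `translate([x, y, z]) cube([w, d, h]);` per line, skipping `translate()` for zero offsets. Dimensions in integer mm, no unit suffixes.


translate([467, 137, 0]) cube([1264, 2368, 164]);


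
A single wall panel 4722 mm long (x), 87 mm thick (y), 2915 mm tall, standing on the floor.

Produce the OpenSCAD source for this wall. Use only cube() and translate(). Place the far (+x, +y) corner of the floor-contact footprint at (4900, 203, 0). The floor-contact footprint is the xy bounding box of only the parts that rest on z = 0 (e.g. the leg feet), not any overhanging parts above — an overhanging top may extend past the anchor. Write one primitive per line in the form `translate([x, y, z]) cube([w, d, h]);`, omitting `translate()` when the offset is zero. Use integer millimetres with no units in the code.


translate([178, 116, 0]) cube([4722, 87, 2915]);


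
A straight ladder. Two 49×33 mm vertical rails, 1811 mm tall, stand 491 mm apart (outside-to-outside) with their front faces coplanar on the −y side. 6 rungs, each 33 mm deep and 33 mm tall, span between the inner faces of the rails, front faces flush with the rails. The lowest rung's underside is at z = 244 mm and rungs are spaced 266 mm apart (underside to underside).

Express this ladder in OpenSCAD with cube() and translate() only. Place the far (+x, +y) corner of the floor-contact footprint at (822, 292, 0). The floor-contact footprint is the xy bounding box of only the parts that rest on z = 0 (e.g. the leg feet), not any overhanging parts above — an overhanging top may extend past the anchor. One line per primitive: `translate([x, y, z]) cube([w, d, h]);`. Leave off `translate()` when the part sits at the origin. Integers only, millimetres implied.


translate([331, 259, 0]) cube([49, 33, 1811]);
translate([773, 259, 0]) cube([49, 33, 1811]);
translate([380, 259, 244]) cube([393, 33, 33]);
translate([380, 259, 510]) cube([393, 33, 33]);
translate([380, 259, 776]) cube([393, 33, 33]);
translate([380, 259, 1042]) cube([393, 33, 33]);
translate([380, 259, 1308]) cube([393, 33, 33]);
translate([380, 259, 1574]) cube([393, 33, 33]);


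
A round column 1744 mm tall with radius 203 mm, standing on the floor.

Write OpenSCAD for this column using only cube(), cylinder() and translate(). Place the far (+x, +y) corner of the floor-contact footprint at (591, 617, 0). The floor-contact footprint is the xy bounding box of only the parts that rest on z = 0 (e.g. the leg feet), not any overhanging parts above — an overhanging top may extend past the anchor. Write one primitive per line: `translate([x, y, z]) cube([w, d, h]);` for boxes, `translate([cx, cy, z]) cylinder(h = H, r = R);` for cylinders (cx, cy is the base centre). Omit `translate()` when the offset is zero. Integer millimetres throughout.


translate([388, 414, 0]) cylinder(h = 1744, r = 203);


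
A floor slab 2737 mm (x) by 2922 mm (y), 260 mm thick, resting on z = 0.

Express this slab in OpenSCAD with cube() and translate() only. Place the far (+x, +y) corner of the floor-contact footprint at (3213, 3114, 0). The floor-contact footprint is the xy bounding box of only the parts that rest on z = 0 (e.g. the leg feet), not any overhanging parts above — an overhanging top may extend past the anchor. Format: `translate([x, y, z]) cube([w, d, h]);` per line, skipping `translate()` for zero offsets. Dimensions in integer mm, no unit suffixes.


translate([476, 192, 0]) cube([2737, 2922, 260]);


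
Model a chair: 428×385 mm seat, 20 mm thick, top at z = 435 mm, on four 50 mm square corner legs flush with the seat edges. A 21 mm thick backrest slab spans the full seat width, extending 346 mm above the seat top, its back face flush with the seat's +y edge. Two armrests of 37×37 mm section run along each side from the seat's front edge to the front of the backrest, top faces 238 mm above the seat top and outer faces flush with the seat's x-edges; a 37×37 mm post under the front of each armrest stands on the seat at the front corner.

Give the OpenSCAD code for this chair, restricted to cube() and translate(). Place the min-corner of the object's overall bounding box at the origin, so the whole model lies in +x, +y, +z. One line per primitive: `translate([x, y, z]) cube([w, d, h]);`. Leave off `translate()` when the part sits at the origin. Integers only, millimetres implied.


translate([0, 0, 415]) cube([428, 385, 20]);
cube([50, 50, 415]);
translate([378, 0, 0]) cube([50, 50, 415]);
translate([0, 335, 0]) cube([50, 50, 415]);
translate([378, 335, 0]) cube([50, 50, 415]);
translate([0, 364, 435]) cube([428, 21, 346]);
translate([0, 0, 636]) cube([37, 364, 37]);
translate([391, 0, 636]) cube([37, 364, 37]);
translate([0, 0, 435]) cube([37, 37, 201]);
translate([391, 0, 435]) cube([37, 37, 201]);


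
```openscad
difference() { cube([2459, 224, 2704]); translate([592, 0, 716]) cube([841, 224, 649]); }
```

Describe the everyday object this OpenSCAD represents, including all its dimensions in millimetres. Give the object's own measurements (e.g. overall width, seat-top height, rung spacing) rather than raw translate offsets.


A wall 2459 mm long (x), 224 mm thick (y), 2704 mm tall, with a rectangular window opening cut through it. The opening is 841 mm wide and 649 mm tall; its sill is at z = 716 mm and its near (−x) edge is 592 mm from the wall's −x end. The opening passes through the full wall thickness.


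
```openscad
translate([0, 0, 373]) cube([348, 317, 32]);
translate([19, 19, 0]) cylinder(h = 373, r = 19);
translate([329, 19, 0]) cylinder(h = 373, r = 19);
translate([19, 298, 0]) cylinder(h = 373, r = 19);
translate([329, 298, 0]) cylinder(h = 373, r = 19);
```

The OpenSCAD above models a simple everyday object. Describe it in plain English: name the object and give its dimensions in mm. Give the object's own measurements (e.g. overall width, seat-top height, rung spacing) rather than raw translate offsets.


A four-legged stool. The seat is a 348×317×32 mm slab whose top surface is at z = 405 mm; four round legs, each 38 mm in diameter, run from the floor (z = 0) to the underside of the seat, each leg's axis is inset half a diameter from the nearest pair of seat edges (so the leg's bounding box is flush with the corner).


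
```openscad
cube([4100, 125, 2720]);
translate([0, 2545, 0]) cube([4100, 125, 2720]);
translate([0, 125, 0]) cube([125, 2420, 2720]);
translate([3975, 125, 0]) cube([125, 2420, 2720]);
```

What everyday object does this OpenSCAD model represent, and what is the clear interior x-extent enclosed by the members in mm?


A house (or room) frame. The interior width is 3850 mm.

Four 2720 mm walls enclosing a rectangle with no floor or roof — a room or house frame. Outside width is 4100 mm and wall thickness is 125 mm, so the interior width is 4100 − 2 × 125 = 3850 mm.


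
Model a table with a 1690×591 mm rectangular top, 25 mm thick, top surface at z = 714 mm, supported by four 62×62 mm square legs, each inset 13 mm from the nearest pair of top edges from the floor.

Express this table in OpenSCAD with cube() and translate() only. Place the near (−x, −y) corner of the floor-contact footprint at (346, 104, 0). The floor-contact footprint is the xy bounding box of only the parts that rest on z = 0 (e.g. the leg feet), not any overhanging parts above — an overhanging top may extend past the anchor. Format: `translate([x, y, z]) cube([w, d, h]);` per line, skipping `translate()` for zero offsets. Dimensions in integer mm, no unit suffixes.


translate([333, 91, 689]) cube([1690, 591, 25]);
translate([346, 104, 0]) cube([62, 62, 689]);
translate([1948, 104, 0]) cube([62, 62, 689]);
translate([346, 607, 0]) cube([62, 62, 689]);
translate([1948, 607, 0]) cube([62, 62, 689]);


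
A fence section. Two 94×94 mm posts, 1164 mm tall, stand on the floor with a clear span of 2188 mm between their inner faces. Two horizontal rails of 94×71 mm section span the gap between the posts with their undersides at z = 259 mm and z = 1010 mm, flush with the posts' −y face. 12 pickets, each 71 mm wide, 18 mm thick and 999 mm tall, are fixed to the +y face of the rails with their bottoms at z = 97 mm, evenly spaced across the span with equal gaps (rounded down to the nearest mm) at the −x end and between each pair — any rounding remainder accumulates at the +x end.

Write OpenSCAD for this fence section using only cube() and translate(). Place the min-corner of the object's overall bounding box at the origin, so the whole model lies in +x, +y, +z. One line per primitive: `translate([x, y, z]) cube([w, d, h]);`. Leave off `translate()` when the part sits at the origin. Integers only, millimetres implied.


cube([94, 94, 1164]);
translate([2282, 0, 0]) cube([94, 94, 1164]);
translate([94, 0, 259]) cube([2188, 94, 71]);
translate([94, 0, 1010]) cube([2188, 94, 71]);
translate([196, 94, 97]) cube([71, 18, 999]);
translate([369, 94, 97]) cube([71, 18, 999]);
translate([542, 94, 97]) cube([71, 18, 999]);
translate([715, 94, 97]) cube([71, 18, 999]);
translate([888, 94, 97]) cube([71, 18, 999]);
translate([1061, 94, 97]) cube([71, 18, 999]);
translate([1234, 94, 97]) cube([71, 18, 999]);
translate([1407, 94, 97]) cube([71, 18, 999]);
translate([1580, 94, 97]) cube([71, 18, 999]);
translate([1753, 94, 97]) cube([71, 18, 999]);
translate([1926, 94, 97]) cube([71, 18, 999]);
translate([2099, 94, 97]) cube([71, 18, 999]);


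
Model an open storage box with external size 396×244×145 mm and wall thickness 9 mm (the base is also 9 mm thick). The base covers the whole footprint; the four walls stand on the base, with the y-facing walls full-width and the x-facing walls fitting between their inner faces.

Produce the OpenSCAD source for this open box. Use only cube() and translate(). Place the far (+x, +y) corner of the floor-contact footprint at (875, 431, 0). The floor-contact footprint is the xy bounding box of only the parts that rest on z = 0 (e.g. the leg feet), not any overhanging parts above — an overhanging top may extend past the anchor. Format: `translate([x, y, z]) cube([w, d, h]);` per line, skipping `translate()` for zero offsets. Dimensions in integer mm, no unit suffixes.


translate([479, 187, 0]) cube([396, 244, 9]);
translate([479, 187, 9]) cube([396, 9, 136]);
translate([479, 422, 9]) cube([396, 9, 136]);
translate([479, 196, 9]) cube([9, 226, 136]);
translate([866, 196, 9]) cube([9, 226, 136]);


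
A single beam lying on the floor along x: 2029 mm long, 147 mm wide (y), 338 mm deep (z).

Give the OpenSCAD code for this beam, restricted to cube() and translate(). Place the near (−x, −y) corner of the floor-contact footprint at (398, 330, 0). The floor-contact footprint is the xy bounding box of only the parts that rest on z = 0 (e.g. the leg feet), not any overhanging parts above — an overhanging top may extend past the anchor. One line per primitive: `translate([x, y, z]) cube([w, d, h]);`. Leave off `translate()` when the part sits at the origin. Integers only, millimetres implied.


translate([398, 330, 0]) cube([2029, 147, 338]);


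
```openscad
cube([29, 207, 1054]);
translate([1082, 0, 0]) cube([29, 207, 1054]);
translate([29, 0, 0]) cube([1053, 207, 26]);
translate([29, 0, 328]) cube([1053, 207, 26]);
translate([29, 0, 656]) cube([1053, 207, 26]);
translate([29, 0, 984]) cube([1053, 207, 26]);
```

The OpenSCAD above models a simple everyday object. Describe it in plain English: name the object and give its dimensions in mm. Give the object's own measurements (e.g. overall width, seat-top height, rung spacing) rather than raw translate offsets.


An open bookshelf. Two side panels, each 29 mm thick, 207 mm deep and 1054 mm tall, stand 1111 mm apart (outside-to-outside). Between them sit 4 shelves, each 26 mm thick and 207 mm deep, spanning the full gap between the sides. The bottom shelf rests on the floor (its underside at z = 0) and the clear gap between one shelf's top and the next shelf's underside is 302 mm.


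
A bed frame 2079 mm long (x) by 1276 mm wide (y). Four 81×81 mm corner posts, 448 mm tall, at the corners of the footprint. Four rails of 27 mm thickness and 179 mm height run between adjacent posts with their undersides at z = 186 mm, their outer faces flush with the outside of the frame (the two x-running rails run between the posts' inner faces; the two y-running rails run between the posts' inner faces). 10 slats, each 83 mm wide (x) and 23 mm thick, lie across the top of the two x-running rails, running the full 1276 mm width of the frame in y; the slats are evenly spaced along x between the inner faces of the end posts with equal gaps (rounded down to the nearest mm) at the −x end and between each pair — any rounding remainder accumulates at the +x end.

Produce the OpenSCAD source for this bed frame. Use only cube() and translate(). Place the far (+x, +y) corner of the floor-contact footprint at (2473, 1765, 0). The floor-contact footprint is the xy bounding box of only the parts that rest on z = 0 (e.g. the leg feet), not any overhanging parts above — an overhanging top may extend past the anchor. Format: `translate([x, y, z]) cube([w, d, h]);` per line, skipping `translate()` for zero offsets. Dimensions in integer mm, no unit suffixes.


// slat z = rail_z + rail_h = 186 + 179 = 365
// slat gap = ⌊(1917 − 10·83) / 11⌋ = 98
translate([394, 489, 0]) cube([81, 81, 448]);
translate([394, 1684, 0]) cube([81, 81, 448]);
translate([2392, 489, 0]) cube([81, 81, 448]);
translate([2392, 1684, 0]) cube([81, 81, 448]);
translate([475, 489, 186]) cube([1917, 27, 179]);
translate([475, 1738, 186]) cube([1917, 27, 179]);
translate([394, 570, 186]) cube([27, 1114, 179]);
translate([2446, 570, 186]) cube([27, 1114, 179]);
translate([573, 489, 365]) cube([83, 1276, 23]);
translate([754, 489, 365]) cube([83, 1276, 23]);
translate([935, 489, 365]) cube([83, 1276, 23]);
translate([1116, 489, 365]) cube([83, 1276, 23]);
translate([1297, 489, 365]) cube([83, 1276, 23]);
translate([1478, 489, 365]) cube([83, 1276, 23]);
translate([1659, 489, 365]) cube([83, 1276, 23]);
translate([1840, 489, 365]) cube([83, 1276, 23]);
translate([2021, 489, 365]) cube([83, 1276, 23]);
translate([2202, 489, 365]) cube([83, 1276, 23]);


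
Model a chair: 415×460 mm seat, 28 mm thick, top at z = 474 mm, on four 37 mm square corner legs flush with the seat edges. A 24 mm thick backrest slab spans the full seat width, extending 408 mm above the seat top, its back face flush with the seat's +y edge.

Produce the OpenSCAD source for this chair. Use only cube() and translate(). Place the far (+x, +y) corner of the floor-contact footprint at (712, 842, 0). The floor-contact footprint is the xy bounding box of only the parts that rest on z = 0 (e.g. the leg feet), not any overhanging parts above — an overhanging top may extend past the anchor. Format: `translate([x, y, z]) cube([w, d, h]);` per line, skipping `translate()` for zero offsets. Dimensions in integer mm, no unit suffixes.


translate([297, 382, 446]) cube([415, 460, 28]);
translate([297, 382, 0]) cube([37, 37, 446]);
translate([675, 382, 0]) cube([37, 37, 446]);
translate([297, 805, 0]) cube([37, 37, 446]);
translate([675, 805, 0]) cube([37, 37, 446]);
translate([297, 818, 474]) cube([415, 24, 408]);


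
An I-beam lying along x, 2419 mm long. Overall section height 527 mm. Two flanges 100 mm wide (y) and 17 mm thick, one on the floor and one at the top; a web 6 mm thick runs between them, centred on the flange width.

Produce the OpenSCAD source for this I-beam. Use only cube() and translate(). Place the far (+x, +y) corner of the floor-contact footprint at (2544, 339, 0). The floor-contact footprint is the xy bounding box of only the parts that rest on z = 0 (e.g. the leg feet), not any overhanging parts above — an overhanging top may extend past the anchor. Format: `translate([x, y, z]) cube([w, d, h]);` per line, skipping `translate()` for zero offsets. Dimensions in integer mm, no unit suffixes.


translate([125, 239, 0]) cube([2419, 100, 17]);
translate([125, 286, 17]) cube([2419, 6, 493]);
translate([125, 239, 510]) cube([2419, 100, 17]);


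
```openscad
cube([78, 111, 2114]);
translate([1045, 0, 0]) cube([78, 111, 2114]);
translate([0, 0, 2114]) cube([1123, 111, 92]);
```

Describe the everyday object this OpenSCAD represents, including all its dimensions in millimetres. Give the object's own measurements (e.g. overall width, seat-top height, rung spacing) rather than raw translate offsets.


A door frame. The clear opening is 967 mm wide and 2114 mm high. Two 78 mm wide jambs, 111 mm deep, stand either side of the opening from the floor to the top of the opening. A 92 mm thick head sits across the top of both jambs, spanning the full outside width of the frame.


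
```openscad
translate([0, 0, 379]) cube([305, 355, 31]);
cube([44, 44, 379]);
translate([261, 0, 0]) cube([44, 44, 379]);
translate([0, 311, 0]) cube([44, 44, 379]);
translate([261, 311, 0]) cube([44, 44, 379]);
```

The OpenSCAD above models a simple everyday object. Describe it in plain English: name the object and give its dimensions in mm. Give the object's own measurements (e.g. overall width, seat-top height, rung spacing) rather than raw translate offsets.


A simple wooden stool: a rectangular seat 305 mm (x) by 355 mm (y), 31 mm thick, top face at z = 410 mm, on four square legs, each 44×44 mm in cross-section. The legs rest on z = 0, each flush with a corner of the seat.


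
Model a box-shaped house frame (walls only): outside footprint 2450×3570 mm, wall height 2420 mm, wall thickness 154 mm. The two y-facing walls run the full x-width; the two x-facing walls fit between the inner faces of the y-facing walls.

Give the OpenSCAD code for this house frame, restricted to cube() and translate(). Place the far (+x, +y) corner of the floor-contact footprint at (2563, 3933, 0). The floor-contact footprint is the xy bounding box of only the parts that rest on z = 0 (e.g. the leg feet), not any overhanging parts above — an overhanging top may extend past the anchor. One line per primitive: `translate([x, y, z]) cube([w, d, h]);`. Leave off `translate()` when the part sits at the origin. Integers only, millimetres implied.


translate([113, 363, 0]) cube([2450, 154, 2420]);
translate([113, 3779, 0]) cube([2450, 154, 2420]);
translate([113, 517, 0]) cube([154, 3262, 2420]);
translate([2409, 517, 0]) cube([154, 3262, 2420]);


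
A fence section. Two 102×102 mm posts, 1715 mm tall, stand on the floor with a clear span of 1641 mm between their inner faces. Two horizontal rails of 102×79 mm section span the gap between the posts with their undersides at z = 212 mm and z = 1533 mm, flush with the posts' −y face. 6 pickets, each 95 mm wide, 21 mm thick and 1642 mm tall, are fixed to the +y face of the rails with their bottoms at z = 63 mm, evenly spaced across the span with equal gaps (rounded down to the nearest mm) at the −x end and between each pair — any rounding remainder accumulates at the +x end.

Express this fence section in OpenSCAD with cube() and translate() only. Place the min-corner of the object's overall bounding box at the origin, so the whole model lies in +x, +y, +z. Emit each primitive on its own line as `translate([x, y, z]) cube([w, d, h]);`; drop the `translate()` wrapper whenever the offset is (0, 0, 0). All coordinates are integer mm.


cube([102, 102, 1715]);
translate([1743, 0, 0]) cube([102, 102, 1715]);
translate([102, 0, 212]) cube([1641, 102, 79]);
translate([102, 0, 1533]) cube([1641, 102, 79]);
translate([255, 102, 63]) cube([95, 21, 1642]);
translate([503, 102, 63]) cube([95, 21, 1642]);
translate([751, 102, 63]) cube([95, 21, 1642]);
translate([999, 102, 63]) cube([95, 21, 1642]);
translate([1247, 102, 63]) cube([95, 21, 1642]);
translate([1495, 102, 63]) cube([95, 21, 1642]);


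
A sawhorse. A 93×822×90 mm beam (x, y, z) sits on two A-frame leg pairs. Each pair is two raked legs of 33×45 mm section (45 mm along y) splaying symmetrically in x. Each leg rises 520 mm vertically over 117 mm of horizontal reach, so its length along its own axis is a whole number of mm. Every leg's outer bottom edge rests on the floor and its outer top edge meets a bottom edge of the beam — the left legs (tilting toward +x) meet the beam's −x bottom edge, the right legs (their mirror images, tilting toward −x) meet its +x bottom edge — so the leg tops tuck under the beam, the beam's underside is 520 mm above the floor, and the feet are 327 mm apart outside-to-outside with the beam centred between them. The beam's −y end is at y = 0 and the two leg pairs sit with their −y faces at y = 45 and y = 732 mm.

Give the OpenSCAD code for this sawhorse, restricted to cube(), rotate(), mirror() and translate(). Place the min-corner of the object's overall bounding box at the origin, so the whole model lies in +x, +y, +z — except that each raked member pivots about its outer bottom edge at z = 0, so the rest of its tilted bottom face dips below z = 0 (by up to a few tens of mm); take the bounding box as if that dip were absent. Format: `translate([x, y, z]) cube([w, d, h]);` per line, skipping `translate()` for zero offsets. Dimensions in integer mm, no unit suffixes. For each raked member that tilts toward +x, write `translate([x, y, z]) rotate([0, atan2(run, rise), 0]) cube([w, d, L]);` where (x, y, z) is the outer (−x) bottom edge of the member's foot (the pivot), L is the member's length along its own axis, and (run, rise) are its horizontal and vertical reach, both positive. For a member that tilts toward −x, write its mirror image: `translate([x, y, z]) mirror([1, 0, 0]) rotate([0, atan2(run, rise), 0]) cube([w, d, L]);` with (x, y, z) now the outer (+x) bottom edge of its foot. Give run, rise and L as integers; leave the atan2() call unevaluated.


translate([117, 0, 520]) cube([93, 822, 90]);
translate([0, 45, 0]) rotate([0, atan2(117, 520), 0]) cube([33, 45, 533]);
translate([327, 45, 0]) mirror([1, 0, 0]) rotate([0, atan2(117, 520), 0]) cube([33, 45, 533]);
translate([0, 732, 0]) rotate([0, atan2(117, 520), 0]) cube([33, 45, 533]);
translate([327, 732, 0]) mirror([1, 0, 0]) rotate([0, atan2(117, 520), 0]) cube([33, 45, 533]);


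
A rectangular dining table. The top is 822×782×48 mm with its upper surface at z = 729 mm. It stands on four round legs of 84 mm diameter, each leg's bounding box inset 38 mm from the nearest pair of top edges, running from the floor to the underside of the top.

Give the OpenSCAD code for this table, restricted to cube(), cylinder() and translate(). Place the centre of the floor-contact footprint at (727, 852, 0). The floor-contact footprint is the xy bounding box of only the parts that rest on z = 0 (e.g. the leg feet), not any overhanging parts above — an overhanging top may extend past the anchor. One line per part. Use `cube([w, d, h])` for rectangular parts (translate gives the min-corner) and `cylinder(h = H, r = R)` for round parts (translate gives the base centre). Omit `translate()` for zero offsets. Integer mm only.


translate([316, 461, 681]) cube([822, 782, 48]);
translate([396, 541, 0]) cylinder(h = 681, r = 42);
translate([1058, 541, 0]) cylinder(h = 681, r = 42);
translate([396, 1163, 0]) cylinder(h = 681, r = 42);
translate([1058, 1163, 0]) cylinder(h = 681, r = 42);


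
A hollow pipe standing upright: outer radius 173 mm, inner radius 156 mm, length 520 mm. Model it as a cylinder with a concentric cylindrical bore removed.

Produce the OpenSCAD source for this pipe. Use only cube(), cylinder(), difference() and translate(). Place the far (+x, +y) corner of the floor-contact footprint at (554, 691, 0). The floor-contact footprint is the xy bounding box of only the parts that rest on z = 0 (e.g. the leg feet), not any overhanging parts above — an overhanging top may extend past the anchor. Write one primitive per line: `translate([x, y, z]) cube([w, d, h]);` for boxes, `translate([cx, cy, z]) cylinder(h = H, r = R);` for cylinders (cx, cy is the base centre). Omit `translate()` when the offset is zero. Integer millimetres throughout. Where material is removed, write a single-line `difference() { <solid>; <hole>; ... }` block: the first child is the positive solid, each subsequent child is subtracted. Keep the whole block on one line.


difference() { translate([381, 518, 0]) cylinder(h = 520, r = 173); translate([381, 518, 0]) cylinder(h = 520, r = 156); }


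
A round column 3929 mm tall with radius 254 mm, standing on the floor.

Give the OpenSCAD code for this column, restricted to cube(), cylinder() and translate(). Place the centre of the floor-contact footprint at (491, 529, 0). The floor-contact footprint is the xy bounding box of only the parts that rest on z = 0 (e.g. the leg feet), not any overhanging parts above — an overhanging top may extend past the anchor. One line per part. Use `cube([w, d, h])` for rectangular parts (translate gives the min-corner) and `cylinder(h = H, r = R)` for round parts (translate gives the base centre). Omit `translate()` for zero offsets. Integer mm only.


translate([491, 529, 0]) cylinder(h = 3929, r = 254);


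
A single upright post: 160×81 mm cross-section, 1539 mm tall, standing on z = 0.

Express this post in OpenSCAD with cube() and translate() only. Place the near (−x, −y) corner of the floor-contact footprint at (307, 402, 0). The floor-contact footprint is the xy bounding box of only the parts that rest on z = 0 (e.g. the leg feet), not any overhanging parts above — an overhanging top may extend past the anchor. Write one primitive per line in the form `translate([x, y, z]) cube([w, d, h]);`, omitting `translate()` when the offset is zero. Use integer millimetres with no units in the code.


translate([307, 402, 0]) cube([160, 81, 1539]);


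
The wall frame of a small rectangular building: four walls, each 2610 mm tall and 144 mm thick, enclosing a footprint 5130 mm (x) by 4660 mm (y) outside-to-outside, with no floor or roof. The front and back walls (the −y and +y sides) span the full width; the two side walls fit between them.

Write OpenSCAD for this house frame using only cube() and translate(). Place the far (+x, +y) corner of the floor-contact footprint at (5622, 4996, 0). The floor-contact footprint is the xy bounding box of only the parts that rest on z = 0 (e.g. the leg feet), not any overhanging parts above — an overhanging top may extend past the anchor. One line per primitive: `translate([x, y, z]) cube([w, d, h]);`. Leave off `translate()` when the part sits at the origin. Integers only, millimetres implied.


translate([492, 336, 0]) cube([5130, 144, 2610]);
translate([492, 4852, 0]) cube([5130, 144, 2610]);
translate([492, 480, 0]) cube([144, 4372, 2610]);
translate([5478, 480, 0]) cube([144, 4372, 2610]);


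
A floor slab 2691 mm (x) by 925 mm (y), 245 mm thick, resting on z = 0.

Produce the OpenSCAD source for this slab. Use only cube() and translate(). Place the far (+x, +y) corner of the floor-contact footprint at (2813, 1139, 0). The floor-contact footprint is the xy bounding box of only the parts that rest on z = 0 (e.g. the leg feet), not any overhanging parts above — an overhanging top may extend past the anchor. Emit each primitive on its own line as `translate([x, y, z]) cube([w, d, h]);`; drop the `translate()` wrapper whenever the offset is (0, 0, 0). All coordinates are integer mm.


translate([122, 214, 0]) cube([2691, 925, 245]);


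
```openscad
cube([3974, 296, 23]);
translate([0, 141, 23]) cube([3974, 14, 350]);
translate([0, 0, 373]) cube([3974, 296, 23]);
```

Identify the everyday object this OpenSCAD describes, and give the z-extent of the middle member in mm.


An I-beam. The web height is 350 mm.

Two wide flanges with a thin centred web — an I-beam. Overall 396 mm minus two 23 mm flanges gives a web of 396 − 2·23 = 350 mm.


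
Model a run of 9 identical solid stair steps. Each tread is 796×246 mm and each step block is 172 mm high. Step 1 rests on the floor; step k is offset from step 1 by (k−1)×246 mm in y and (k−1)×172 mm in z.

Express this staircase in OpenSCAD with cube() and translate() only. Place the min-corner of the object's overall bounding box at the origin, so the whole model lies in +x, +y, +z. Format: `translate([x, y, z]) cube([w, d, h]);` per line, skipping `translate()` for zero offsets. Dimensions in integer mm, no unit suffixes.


cube([796, 246, 172]);
translate([0, 246, 172]) cube([796, 246, 172]);
translate([0, 492, 344]) cube([796, 246, 172]);
translate([0, 738, 516]) cube([796, 246, 172]);
translate([0, 984, 688]) cube([796, 246, 172]);
translate([0, 1230, 860]) cube([796, 246, 172]);
translate([0, 1476, 1032]) cube([796, 246, 172]);
translate([0, 1722, 1204]) cube([796, 246, 172]);
translate([0, 1968, 1376]) cube([796, 246, 172]);


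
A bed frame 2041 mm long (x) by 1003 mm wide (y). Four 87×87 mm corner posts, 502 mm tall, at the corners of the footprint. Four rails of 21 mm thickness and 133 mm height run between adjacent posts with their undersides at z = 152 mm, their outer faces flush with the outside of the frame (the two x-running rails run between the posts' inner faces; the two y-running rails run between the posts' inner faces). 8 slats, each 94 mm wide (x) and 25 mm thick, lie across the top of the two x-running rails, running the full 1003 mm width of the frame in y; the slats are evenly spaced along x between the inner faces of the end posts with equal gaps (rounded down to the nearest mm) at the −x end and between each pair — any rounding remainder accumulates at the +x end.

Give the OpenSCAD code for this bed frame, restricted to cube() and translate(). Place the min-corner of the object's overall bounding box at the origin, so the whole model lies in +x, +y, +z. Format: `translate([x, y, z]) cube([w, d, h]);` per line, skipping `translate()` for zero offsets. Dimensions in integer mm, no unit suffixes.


cube([87, 87, 502]);
translate([0, 916, 0]) cube([87, 87, 502]);
translate([1954, 0, 0]) cube([87, 87, 502]);
translate([1954, 916, 0]) cube([87, 87, 502]);
translate([87, 0, 152]) cube([1867, 21, 133]);
translate([87, 982, 152]) cube([1867, 21, 133]);
translate([0, 87, 152]) cube([21, 829, 133]);
translate([2020, 87, 152]) cube([21, 829, 133]);
translate([210, 0, 285]) cube([94, 1003, 25]);
translate([427, 0, 285]) cube([94, 1003, 25]);
translate([644, 0, 285]) cube([94, 1003, 25]);
translate([861, 0, 285]) cube([94, 1003, 25]);
translate([1078, 0, 285]) cube([94, 1003, 25]);
translate([1295, 0, 285]) cube([94, 1003, 25]);
translate([1512, 0, 285]) cube([94, 1003, 25]);
translate([1729, 0, 285]) cube([94, 1003, 25]);


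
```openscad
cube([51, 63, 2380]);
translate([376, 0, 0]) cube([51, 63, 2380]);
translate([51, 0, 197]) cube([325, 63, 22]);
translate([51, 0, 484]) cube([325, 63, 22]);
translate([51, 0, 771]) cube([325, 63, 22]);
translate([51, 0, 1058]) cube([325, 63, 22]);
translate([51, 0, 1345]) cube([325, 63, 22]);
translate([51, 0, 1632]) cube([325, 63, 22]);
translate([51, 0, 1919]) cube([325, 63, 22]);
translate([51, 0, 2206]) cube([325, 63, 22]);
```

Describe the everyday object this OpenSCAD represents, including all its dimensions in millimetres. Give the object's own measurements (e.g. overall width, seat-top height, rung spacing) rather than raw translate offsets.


A straight ladder. Two 51×63 mm vertical rails, 2380 mm tall, stand 427 mm apart (outside-to-outside) with their front faces coplanar on the −y side. 8 rungs, each 63 mm deep and 22 mm tall, span between the inner faces of the rails, front faces flush with the rails. The lowest rung's underside is at z = 197 mm and rungs are spaced 287 mm apart (underside to underside).


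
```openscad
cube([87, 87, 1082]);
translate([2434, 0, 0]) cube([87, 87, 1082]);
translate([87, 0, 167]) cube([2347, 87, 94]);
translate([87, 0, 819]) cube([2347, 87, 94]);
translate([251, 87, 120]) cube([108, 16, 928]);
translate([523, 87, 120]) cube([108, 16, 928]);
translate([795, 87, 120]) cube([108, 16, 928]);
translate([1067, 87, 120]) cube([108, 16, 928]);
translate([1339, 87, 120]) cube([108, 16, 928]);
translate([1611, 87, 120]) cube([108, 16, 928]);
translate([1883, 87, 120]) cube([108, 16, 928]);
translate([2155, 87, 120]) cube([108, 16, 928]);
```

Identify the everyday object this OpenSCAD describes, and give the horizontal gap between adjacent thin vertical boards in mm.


A fence section. The picket gap is 164 mm.

Two posts, two rails, 8 pickets — a fence section. Span 2347 mm holds 8 pickets of 108 mm with 9 equal gaps: ⌊(2347 − 8·108) / 9⌋ = 164 mm.


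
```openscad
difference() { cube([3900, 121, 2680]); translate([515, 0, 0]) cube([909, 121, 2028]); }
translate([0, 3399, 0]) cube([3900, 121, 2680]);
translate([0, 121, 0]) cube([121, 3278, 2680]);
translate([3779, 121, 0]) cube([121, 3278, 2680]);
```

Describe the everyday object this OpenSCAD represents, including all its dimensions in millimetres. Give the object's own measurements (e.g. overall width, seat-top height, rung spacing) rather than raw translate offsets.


A single room: four walls, each 2680 mm tall and 121 mm thick, enclosing an outside footprint 3900×3520 mm (x × y), no floor or roof. The front and back walls (−y and +y sides) run the full x-width; the side walls fit between their inner faces. A door opening 909 mm wide and 2028 mm tall is cut through the front wall from the floor up, its −x edge 515 mm from the wall's −x end.


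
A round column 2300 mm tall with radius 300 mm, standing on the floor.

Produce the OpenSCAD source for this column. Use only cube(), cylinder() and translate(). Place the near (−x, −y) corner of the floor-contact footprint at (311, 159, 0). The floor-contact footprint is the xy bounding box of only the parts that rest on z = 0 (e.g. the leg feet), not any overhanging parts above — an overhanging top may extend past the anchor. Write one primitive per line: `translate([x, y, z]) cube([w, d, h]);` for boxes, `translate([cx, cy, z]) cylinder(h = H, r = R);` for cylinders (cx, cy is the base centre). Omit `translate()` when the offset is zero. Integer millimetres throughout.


translate([611, 459, 0]) cylinder(h = 2300, r = 300);


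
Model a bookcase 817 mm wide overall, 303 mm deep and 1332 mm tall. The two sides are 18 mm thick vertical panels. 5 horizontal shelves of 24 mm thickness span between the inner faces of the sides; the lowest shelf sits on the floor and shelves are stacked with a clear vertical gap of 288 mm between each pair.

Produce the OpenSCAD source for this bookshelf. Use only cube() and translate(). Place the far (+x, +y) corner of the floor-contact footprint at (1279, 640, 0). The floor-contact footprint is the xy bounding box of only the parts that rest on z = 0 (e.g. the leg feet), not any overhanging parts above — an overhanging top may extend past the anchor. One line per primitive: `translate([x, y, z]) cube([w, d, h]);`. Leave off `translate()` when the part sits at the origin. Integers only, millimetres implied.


translate([462, 337, 0]) cube([18, 303, 1332]);
translate([1261, 337, 0]) cube([18, 303, 1332]);
translate([480, 337, 0]) cube([781, 303, 24]);
translate([480, 337, 312]) cube([781, 303, 24]);
translate([480, 337, 624]) cube([781, 303, 24]);
translate([480, 337, 936]) cube([781, 303, 24]);
translate([480, 337, 1248]) cube([781, 303, 24]);


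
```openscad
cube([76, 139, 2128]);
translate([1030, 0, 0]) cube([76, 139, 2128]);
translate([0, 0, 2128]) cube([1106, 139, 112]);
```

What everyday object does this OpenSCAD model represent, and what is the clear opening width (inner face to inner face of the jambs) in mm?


A door frame. The clear opening width is 954 mm.

Two 2128 mm tall posts with a header on top — a door frame. The left jamb is 76 mm wide at x = 0; the right jamb starts at x = 1030. The clear opening is 1030 − 76 = 954 mm.


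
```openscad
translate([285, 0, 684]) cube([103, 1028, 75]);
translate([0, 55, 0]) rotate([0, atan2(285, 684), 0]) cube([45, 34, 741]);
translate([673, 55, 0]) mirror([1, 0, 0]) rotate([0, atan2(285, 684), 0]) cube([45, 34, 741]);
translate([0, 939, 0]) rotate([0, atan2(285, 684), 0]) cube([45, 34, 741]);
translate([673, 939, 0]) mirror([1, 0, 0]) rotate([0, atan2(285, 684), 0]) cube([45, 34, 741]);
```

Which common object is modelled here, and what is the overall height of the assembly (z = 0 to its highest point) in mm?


A sawhorse. The overall height is 759 mm.

A beam across two mirrored pairs of raked legs — a sawhorse. The beam's underside is at z = 684 (matching the legs' vertical rise in atan2(285, 684)) and the beam is 75 mm tall, so its top is at 684 + 75 = 759 mm. The raked legs top out at the beam's underside, so that is the highest point.


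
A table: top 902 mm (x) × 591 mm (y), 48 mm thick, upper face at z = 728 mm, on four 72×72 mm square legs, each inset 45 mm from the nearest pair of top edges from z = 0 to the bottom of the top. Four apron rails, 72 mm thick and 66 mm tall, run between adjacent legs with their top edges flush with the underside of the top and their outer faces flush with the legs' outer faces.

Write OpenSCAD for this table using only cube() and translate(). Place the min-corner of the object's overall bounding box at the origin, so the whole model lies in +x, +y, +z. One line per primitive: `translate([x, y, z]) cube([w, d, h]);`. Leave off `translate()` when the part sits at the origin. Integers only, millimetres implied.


// leg_h = 728 - 48 = 680
// apron z = 680 - 66 = 614
translate([0, 0, 680]) cube([902, 591, 48]);
translate([45, 45, 0]) cube([72, 72, 680]);
translate([785, 45, 0]) cube([72, 72, 680]);
translate([45, 474, 0]) cube([72, 72, 680]);
translate([785, 474, 0]) cube([72, 72, 680]);
translate([117, 45, 614]) cube([668, 72, 66]);
translate([117, 474, 614]) cube([668, 72, 66]);
translate([45, 117, 614]) cube([72, 357, 66]);
translate([785, 117, 614]) cube([72, 357, 66]);


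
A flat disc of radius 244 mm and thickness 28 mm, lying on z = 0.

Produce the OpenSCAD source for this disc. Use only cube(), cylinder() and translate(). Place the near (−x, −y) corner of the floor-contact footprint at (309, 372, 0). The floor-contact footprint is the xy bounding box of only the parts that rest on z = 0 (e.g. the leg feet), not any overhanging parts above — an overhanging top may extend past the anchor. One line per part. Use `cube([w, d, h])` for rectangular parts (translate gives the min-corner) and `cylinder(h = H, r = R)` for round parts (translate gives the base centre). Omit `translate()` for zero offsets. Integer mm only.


translate([553, 616, 0]) cylinder(h = 28, r = 244);


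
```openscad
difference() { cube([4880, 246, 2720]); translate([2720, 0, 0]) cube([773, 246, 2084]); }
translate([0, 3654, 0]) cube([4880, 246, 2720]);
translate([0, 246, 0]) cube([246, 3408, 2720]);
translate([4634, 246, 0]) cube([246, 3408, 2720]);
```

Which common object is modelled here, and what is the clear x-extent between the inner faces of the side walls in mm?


A single room. The interior width is 4388 mm.

Four walls enclosing a rectangle with a door in the front wall — a room. Outside width 4880 minus two 246 mm walls gives 4388 mm.
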